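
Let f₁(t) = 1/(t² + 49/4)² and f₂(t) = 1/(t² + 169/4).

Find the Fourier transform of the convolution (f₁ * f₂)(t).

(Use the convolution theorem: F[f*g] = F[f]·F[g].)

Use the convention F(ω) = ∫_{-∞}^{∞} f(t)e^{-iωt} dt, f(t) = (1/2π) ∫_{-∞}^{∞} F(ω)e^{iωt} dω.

F[f₁*f₂](ω) = \frac{4 \pi^{2} \left(7 \left|{\omega}\right| + 2\right) e^{- 10 \left|{\omega}\right|}}{4459}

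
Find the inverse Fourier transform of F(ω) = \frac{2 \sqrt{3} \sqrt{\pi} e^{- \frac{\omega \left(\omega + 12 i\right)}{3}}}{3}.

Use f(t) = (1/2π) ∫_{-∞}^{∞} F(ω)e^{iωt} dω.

f(t) = e^{- \frac{3 \left(t - 4\right)^{2}}{4}}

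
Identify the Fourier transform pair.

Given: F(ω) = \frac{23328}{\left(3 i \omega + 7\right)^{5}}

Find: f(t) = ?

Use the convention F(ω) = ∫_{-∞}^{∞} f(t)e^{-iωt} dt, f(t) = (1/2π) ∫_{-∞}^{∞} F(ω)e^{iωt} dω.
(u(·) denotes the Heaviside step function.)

f(t) = 4 t^{4} e^{- \frac{7 t}{3}} u\left(t\right)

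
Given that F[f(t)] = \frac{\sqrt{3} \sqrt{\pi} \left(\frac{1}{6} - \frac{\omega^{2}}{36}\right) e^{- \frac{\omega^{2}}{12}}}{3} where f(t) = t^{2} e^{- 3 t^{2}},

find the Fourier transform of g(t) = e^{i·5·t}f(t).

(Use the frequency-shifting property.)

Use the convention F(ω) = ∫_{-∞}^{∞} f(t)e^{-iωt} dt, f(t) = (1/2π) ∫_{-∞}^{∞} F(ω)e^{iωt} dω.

F[g](ω) = \frac{\sqrt{3} \sqrt{\pi} \left(6 - \left(\omega - 5\right)^{2}\right) e^{- \frac{\left(\omega - 5\right)^{2}}{12}}}{108}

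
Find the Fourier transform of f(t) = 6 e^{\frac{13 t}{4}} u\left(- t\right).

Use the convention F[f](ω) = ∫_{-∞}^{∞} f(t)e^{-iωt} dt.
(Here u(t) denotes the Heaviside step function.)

F(ω) = - \frac{24}{4 i \omega - 13}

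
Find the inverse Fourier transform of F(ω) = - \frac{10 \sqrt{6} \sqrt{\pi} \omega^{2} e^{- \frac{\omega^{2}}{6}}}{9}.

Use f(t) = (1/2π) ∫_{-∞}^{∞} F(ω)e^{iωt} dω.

f(t) = 5 \left(6 t^{2} - 2\right) e^{- \frac{3 t^{2}}{2}}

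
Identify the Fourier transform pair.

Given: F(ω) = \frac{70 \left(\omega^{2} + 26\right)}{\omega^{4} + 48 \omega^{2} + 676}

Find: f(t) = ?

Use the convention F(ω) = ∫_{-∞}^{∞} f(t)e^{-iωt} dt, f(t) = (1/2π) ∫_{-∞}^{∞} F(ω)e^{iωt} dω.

f(t) = 7 e^{- 5 \left|{t}\right|} \cos{\left(\left|{t}\right| \right)}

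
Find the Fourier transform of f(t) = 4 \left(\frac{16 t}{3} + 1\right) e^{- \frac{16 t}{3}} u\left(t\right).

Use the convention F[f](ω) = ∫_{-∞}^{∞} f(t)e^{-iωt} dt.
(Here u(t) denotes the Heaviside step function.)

F(ω) = \frac{12 \left(- 3 i \omega - 32\right)}{9 \omega^{2} - 96 i \omega - 256}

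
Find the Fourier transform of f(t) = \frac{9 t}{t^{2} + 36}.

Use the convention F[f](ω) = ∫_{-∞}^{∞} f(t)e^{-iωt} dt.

F(ω) = - 9 i \pi e^{- 6 \left|{\omega}\right|} \operatorname{sign}{\left(\omega \right)}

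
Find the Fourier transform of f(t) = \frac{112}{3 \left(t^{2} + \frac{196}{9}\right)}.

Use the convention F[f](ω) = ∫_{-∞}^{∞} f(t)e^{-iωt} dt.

F(ω) = 8 \pi e^{- \frac{14 \left|{\omega}\right|}{3}}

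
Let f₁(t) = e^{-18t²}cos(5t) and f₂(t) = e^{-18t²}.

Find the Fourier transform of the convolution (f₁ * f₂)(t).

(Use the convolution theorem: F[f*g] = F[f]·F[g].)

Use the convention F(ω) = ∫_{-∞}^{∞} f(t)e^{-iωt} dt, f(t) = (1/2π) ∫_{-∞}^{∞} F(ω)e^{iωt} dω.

F[f₁*f₂](ω) = \frac{\pi \left(e^{\frac{5 \omega}{18}} + 1\right) e^{- \frac{\omega^{2}}{36} - \frac{5 \omega}{36} - \frac{25}{72}}}{36}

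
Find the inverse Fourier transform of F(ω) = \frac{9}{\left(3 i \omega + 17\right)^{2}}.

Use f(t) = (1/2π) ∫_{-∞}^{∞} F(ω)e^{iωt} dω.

f(t) = t e^{- \frac{17 t}{3}} u\left(t\right)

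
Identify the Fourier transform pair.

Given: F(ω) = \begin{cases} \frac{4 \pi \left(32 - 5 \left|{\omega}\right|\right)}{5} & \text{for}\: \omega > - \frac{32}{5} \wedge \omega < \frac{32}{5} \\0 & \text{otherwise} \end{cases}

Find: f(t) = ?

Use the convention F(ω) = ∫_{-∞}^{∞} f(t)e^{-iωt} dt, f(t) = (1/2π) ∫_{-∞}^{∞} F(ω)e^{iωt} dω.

f(t) = \frac{8 \sin^{2}{\left(\frac{16 t}{5} \right)}}{t^{2}}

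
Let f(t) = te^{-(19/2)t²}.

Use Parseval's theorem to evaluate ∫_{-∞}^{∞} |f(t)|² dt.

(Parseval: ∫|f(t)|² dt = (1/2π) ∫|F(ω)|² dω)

∫|f(t)|² dt = \frac{\sqrt{19} \sqrt{\pi}}{722}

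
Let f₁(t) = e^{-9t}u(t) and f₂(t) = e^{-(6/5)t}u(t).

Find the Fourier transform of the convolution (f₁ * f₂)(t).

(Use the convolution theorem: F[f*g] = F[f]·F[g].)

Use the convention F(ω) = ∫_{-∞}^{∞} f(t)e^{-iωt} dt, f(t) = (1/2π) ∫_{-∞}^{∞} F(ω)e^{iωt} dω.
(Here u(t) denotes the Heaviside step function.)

F[f₁*f₂](ω) = \frac{5}{\left(i \omega + 9\right) \left(5 i \omega + 6\right)}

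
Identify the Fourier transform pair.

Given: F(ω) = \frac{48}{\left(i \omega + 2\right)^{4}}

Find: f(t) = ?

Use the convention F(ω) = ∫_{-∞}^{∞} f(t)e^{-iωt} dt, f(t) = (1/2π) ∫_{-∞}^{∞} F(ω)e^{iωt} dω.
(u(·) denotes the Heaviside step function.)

f(t) = 8 t^{3} e^{- 2 t} u\left(t\right)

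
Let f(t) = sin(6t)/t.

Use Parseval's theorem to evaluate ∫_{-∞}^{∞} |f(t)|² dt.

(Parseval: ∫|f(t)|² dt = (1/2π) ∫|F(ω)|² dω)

∫|f(t)|² dt = 6 \pi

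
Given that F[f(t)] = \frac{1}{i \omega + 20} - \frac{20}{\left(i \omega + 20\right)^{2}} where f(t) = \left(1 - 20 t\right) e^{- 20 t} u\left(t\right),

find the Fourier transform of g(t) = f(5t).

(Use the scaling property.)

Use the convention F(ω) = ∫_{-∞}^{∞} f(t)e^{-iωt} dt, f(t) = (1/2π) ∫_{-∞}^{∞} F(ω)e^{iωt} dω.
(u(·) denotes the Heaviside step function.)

F[g](ω) = \frac{i \omega}{- \omega^{2} + 200 i \omega + 10000}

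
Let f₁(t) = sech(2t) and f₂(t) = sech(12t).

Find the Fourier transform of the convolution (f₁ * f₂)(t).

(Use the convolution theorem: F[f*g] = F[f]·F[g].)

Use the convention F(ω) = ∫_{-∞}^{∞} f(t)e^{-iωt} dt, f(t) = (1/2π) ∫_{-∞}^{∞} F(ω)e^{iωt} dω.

F[f₁*f₂](ω) = \frac{\pi^{2}}{24 \cosh{\left(\frac{\pi \omega}{24} \right)} \cosh{\left(\frac{\pi \omega}{4} \right)}}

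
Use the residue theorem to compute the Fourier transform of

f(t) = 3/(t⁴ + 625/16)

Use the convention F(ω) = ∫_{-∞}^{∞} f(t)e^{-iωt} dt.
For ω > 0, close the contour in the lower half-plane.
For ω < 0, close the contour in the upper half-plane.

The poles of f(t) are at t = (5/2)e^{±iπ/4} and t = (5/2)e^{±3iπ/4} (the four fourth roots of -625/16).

Let g(z) = f(z)e^{-iωz}; for large |z| the factor e^{-iωz} decays in the lower half-plane when ω > 0 and in the upper half-plane when ω < 0.

Case ω > 0 (lower half-plane, clockwise contour ⇒ F(ω) = -2πi·ΣRes):
  Res_{z = - \frac{5 \sqrt{2}}{4} - \frac{5 \sqrt{2} i}{4}} g(z) = \frac{3 \sqrt{2} \left(1 + i\right) e^{\frac{5 \sqrt{2} \omega \left(-1 + i\right)}{4}}}{125}
  Res_{z = \frac{5 \sqrt{2}}{4} - \frac{5 \sqrt{2} i}{4}} g(z) = \frac{3 \sqrt{2} \left(-1 + i\right) e^{- \frac{5 \sqrt{2} \omega \left(1 + i\right)}{4}}}{125}
  F(ω) = -2πi·ΣRes = \frac{6 \sqrt{2} \pi \left(\left(1 - i\right) e^{\frac{5 \sqrt{2} i \omega}{2}} + 1 + i\right) e^{- \frac{5 \sqrt{2} \omega \left(1 + i\right)}{4}}}{125} = \frac{24 \pi e^{- \frac{5 \sqrt{2} \omega}{4}} \sin{\left(\frac{5 \sqrt{2} \omega}{4} + \frac{\pi}{4} \right)}}{125}

Case ω < 0 (upper half-plane, counterclockwise contour ⇒ F(ω) = +2πi·ΣRes):
  Res_{z = \frac{5 \sqrt{2}}{4} + \frac{5 \sqrt{2} i}{4}} g(z) = - \frac{3 \sqrt{2} \left(1 + i\right) e^{\frac{5 \sqrt{2} \omega \left(1 - i\right)}{4}}}{125}
  Res_{z = - \frac{5 \sqrt{2}}{4} + \frac{5 \sqrt{2} i}{4}} g(z) = \frac{3 \sqrt{2} \left(1 - i\right) e^{\frac{5 \sqrt{2} \omega \left(1 + i\right)}{4}}}{125}
  F(ω) = 2πi·ΣRes = - \frac{6 \sqrt{2} i \pi \left(\left(1 + i\right) e^{\frac{5 \sqrt{2} \omega \left(1 - i\right)}{4}} - \left(1 - i\right) e^{\frac{5 \sqrt{2} \omega \left(1 + i\right)}{4}}\right)}{125} = \frac{24 \pi e^{\frac{5 \sqrt{2} \omega}{4}} \cos{\left(\frac{5 \sqrt{2} \omega}{4} + \frac{\pi}{4} \right)}}{125}

Both cases combine into a single formula in |ω|:

F(ω) = \frac{24 \pi e^{- \frac{5 \sqrt{2} \left|{\omega}\right|}{4}} \sin{\left(\frac{5 \sqrt{2} \left|{\omega}\right|}{4} + \frac{\pi}{4} \right)}}{125}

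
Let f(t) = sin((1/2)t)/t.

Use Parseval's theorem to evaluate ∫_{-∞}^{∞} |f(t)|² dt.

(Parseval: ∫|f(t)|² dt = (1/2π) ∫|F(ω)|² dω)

∫|f(t)|² dt = \frac{\pi}{2}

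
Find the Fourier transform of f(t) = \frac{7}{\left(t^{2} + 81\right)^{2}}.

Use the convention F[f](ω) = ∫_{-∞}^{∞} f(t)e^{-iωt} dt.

F(ω) = \frac{7 \pi \left(9 \left|{\omega}\right| + 1\right) e^{- 9 \left|{\omega}\right|}}{1458}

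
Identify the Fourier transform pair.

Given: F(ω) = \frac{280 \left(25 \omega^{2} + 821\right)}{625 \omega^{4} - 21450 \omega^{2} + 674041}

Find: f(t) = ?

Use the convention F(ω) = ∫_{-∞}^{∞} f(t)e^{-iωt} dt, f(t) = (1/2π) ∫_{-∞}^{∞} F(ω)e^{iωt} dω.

f(t) = 2 e^{- \frac{14 \left|{t}\right|}{5}} \cos{\left(5 \left|{t}\right| \right)}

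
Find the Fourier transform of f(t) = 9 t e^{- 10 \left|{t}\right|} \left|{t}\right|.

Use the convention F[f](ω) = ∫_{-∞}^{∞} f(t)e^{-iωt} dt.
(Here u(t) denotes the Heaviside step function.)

F(ω) = \frac{36 i \omega \left(\omega^{2} - 300\right)}{\left(\omega^{2} + 100\right)^{3}}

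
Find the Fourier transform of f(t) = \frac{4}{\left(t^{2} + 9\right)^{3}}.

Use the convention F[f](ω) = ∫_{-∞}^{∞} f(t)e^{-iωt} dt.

F(ω) = \frac{\pi \left(3 \omega^{2} + 3 \left|{\omega}\right| + 1\right) e^{- 3 \left|{\omega}\right|}}{162}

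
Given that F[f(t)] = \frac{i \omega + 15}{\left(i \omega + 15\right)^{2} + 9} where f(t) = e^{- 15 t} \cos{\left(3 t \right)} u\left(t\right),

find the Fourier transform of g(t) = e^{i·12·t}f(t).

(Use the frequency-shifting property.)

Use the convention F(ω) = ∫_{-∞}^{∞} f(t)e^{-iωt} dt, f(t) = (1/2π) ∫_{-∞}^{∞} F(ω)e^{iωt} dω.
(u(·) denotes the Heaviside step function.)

F[g](ω) = \frac{i \left(\omega - 12\right) + 15}{\left(i \left(\omega - 12\right) + 15\right)^{2} + 9}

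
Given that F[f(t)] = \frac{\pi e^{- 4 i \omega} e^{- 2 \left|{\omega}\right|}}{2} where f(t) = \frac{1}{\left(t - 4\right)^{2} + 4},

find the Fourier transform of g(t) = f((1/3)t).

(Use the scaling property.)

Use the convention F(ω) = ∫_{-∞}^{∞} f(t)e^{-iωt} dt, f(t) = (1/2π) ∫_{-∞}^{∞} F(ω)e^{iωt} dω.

F[g](ω) = \frac{3 \pi e^{- 12 i \omega - 6 \left|{\omega}\right|}}{2}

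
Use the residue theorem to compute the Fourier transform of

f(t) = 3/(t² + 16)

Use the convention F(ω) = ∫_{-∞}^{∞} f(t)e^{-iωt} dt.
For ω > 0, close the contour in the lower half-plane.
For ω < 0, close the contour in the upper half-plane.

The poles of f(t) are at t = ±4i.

Let g(z) = f(z)e^{-iωz}; for large |z| the factor e^{-iωz} decays in the lower half-plane when ω > 0 and in the upper half-plane when ω < 0.

Case ω > 0 (lower half-plane, clockwise contour ⇒ F(ω) = -2πi·ΣRes):
  Res_{z = - 4 i} g(z) = \frac{3 i e^{- 4 \omega}}{8}
  F(ω) = -2πi·ΣRes = \frac{3 \pi e^{- 4 \omega}}{4}

Case ω < 0 (upper half-plane, counterclockwise contour ⇒ F(ω) = +2πi·ΣRes):
  Res_{z = 4 i} g(z) = - \frac{3 i e^{4 \omega}}{8}
  F(ω) = 2πi·ΣRes = \frac{3 \pi e^{4 \omega}}{4}

Both cases combine into a single formula in |ω|:

F(ω) = \frac{3 \pi e^{- 4 \left|{\omega}\right|}}{4}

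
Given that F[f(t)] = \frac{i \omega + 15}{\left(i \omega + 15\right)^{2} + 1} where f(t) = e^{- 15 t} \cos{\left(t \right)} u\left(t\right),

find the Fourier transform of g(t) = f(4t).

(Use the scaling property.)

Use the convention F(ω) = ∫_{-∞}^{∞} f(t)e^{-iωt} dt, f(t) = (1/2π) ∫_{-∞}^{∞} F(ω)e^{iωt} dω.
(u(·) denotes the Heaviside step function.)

F[g](ω) = \frac{i \omega + 60}{\left(i \omega + 60\right)^{2} + 16}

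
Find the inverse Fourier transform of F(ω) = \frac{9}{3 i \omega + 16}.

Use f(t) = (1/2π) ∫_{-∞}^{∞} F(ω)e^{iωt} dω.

f(t) = 3 e^{- \frac{16 t}{3}} u\left(t\right)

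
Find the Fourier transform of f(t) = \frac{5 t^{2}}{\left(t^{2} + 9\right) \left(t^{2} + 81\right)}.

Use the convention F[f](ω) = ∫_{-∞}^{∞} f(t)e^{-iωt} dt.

F(ω) = \frac{5 \pi \left(3 - e^{6 \left|{\omega}\right|}\right) e^{- 9 \left|{\omega}\right|}}{24}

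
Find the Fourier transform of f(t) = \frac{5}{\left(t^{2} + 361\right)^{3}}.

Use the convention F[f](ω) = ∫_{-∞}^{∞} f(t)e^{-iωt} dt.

F(ω) = \frac{5 \pi \left(361 \omega^{2} + 57 \left|{\omega}\right| + 3\right) e^{- 19 \left|{\omega}\right|}}{19808792}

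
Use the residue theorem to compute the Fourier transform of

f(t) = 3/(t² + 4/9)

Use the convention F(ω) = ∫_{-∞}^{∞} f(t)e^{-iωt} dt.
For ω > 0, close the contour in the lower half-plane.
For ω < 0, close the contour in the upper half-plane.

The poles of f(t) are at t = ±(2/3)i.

Let g(z) = f(z)e^{-iωz}; for large |z| the factor e^{-iωz} decays in the lower half-plane when ω > 0 and in the upper half-plane when ω < 0.

Case ω > 0 (lower half-plane, clockwise contour ⇒ F(ω) = -2πi·ΣRes):
  Res_{z = - \frac{2 i}{3}} g(z) = \frac{9 i e^{- \frac{2 \omega}{3}}}{4}
  F(ω) = -2πi·ΣRes = \frac{9 \pi e^{- \frac{2 \omega}{3}}}{2}

Case ω < 0 (upper half-plane, counterclockwise contour ⇒ F(ω) = +2πi·ΣRes):
  Res_{z = \frac{2 i}{3}} g(z) = - \frac{9 i e^{\frac{2 \omega}{3}}}{4}
  F(ω) = 2πi·ΣRes = \frac{9 \pi e^{\frac{2 \omega}{3}}}{2}

Both cases combine into a single formula in |ω|:

F(ω) = \frac{9 \pi e^{- \frac{2 \left|{\omega}\right|}{3}}}{2}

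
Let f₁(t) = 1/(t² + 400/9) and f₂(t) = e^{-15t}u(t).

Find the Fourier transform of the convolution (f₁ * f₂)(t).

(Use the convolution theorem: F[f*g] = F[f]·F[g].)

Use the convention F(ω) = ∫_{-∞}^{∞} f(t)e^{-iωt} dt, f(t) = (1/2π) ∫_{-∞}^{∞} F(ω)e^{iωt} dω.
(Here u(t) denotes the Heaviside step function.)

F[f₁*f₂](ω) = \frac{3 \pi e^{- \frac{20 \left|{\omega}\right|}{3}}}{20 \left(i \omega + 15\right)}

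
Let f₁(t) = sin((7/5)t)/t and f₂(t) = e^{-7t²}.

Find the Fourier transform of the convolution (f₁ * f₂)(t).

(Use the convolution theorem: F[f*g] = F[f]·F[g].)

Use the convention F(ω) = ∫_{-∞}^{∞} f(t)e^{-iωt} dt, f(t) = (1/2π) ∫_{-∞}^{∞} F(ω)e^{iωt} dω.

F[f₁*f₂](ω) = \begin{cases} \frac{\sqrt{7} \pi^{\frac{3}{2}} e^{- \frac{\omega^{2}}{28}}}{7} & \text{for}\: \omega > - \frac{7}{5} \wedge \omega < \frac{7}{5} \\0 & \text{otherwise} \end{cases}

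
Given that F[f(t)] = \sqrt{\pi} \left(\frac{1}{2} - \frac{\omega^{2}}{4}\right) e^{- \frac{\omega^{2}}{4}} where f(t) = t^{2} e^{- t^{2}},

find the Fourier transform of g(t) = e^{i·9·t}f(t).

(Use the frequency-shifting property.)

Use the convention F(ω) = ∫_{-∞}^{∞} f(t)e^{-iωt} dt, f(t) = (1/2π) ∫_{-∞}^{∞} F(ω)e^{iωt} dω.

F[g](ω) = \frac{\sqrt{\pi} \left(2 - \left(\omega - 9\right)^{2}\right) e^{- \frac{\left(\omega - 9\right)^{2}}{4}}}{4}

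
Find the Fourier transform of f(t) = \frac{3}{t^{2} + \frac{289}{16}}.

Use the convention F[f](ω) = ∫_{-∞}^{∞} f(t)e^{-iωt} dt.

F(ω) = \frac{12 \pi e^{- \frac{17 \left|{\omega}\right|}{4}}}{17}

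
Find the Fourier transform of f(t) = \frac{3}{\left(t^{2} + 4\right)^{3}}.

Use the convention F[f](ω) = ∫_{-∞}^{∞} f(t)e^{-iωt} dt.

F(ω) = \frac{3 \pi \left(4 \omega^{2} + 6 \left|{\omega}\right| + 3\right) e^{- 2 \left|{\omega}\right|}}{256}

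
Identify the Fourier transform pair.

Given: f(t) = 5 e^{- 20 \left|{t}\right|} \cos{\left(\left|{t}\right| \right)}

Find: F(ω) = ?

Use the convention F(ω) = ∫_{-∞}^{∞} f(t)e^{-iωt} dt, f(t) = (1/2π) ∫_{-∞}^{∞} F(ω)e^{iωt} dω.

F(ω) = \frac{200 \left(\omega^{2} + 401\right)}{\omega^{4} + 798 \omega^{2} + 160801}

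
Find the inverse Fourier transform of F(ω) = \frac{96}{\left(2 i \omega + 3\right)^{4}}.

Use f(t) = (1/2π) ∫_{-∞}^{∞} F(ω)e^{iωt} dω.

f(t) = t^{3} e^{- \frac{3 t}{2}} u\left(t\right)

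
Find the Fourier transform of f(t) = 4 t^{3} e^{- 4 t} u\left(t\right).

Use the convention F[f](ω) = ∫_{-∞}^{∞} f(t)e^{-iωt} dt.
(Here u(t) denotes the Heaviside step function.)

F(ω) = \frac{24}{\left(i \omega + 4\right)^{4}}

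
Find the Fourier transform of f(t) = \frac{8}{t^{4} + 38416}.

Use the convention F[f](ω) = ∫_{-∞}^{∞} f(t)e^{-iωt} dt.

F(ω) = \frac{\pi e^{- 7 \sqrt{2} \left|{\omega}\right|} \sin{\left(7 \sqrt{2} \left|{\omega}\right| + \frac{\pi}{4} \right)}}{343}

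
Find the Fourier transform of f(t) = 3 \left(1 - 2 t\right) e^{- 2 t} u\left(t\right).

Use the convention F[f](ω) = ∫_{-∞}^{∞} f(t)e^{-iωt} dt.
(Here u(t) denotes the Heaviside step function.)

F(ω) = \frac{3 i \omega}{- \omega^{2} + 4 i \omega + 4}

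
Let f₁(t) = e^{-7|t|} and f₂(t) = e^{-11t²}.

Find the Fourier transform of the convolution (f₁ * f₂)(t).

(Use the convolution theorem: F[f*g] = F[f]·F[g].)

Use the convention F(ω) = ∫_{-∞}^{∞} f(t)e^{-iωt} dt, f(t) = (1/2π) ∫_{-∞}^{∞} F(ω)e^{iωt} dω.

F[f₁*f₂](ω) = \frac{14 \sqrt{11} \sqrt{\pi} e^{- \frac{\omega^{2}}{44}}}{11 \left(\omega^{2} + 49\right)}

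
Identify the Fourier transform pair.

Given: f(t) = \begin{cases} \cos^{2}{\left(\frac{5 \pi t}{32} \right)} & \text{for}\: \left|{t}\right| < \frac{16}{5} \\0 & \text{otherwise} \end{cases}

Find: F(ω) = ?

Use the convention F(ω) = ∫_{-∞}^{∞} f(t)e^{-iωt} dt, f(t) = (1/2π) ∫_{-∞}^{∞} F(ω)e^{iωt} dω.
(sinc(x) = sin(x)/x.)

F(ω) = - \frac{80 \pi^{2} \operatorname{sinc}{\left(\frac{16 \omega}{5} \right)}}{256 \omega^{2} - 25 \pi^{2}}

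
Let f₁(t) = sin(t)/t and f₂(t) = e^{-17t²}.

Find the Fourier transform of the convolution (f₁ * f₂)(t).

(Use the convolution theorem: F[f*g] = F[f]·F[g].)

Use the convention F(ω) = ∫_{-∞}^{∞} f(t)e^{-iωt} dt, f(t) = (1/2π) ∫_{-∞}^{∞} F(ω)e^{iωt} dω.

F[f₁*f₂](ω) = \begin{cases} \frac{\sqrt{17} \pi^{\frac{3}{2}} e^{- \frac{\omega^{2}}{68}}}{17} & \text{for}\: \omega > -1 \wedge \omega < 1 \\0 & \text{otherwise} \end{cases}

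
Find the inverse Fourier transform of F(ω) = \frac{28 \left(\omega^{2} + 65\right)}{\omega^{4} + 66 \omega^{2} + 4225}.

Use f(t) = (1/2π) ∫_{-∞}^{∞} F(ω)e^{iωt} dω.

f(t) = 2 e^{- 7 \left|{t}\right|} \cos{\left(4 \left|{t}\right| \right)}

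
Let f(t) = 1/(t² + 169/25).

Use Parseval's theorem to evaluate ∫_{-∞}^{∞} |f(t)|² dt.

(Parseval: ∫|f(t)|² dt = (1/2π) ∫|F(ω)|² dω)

∫|f(t)|² dt = \frac{125 \pi}{4394}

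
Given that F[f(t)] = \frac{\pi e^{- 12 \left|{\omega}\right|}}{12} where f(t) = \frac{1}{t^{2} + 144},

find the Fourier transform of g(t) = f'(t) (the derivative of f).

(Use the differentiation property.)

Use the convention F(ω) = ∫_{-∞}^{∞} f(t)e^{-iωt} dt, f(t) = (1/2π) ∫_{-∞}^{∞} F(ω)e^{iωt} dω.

F[g](ω) = \frac{i \pi \omega e^{- 12 \left|{\omega}\right|}}{12}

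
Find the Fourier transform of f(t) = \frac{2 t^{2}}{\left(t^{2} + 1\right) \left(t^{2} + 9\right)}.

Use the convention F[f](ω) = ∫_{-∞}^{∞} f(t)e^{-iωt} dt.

F(ω) = \frac{\pi \left(3 - e^{2 \left|{\omega}\right|}\right) e^{- 3 \left|{\omega}\right|}}{4}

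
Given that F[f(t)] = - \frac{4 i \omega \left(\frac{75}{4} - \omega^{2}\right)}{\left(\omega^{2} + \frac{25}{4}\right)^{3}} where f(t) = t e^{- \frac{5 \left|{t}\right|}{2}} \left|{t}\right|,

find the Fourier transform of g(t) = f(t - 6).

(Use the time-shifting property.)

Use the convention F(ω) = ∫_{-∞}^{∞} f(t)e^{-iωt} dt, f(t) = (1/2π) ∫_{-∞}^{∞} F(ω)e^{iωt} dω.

F[g](ω) = \frac{64 i \omega \left(4 \omega^{2} - 75\right) e^{- 6 i \omega}}{\left(4 \omega^{2} + 25\right)^{3}}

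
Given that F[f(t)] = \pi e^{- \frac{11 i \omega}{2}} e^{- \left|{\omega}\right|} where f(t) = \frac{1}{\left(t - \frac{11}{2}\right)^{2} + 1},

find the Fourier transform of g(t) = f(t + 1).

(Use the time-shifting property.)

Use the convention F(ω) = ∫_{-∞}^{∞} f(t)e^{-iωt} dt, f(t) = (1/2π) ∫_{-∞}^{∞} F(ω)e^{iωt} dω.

F[g](ω) = \pi e^{- \frac{9 i \omega}{2} - \left|{\omega}\right|}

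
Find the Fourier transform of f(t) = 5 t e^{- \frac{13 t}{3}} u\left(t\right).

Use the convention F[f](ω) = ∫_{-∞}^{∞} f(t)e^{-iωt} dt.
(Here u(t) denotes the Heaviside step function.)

F(ω) = \frac{45}{\left(3 i \omega + 13\right)^{2}}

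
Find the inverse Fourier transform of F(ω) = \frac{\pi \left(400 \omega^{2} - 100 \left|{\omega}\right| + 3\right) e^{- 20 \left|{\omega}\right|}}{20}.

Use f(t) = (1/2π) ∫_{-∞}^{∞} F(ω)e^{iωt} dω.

f(t) = \frac{8 t^{4}}{\left(t^{2} + 400\right)^{3}}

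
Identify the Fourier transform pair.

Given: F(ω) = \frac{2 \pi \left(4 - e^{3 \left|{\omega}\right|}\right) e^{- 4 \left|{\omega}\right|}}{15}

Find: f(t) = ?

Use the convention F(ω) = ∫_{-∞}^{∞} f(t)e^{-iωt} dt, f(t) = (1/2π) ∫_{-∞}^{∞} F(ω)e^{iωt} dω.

f(t) = \frac{2 t^{2}}{\left(t^{2} + 1\right) \left(t^{2} + 16\right)}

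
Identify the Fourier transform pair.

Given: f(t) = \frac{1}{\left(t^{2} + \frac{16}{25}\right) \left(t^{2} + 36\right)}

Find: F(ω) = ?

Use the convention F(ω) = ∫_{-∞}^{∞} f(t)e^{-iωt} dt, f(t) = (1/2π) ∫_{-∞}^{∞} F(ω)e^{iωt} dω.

F(ω) = - \frac{25 \pi e^{- 6 \left|{\omega}\right|}}{5304} + \frac{125 \pi e^{- \frac{4 \left|{\omega}\right|}{5}}}{3536}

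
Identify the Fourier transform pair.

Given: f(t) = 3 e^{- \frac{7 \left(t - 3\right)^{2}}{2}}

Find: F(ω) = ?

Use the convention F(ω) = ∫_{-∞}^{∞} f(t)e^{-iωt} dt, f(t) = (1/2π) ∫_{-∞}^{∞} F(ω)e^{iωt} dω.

F(ω) = \frac{3 \sqrt{14} \sqrt{\pi} e^{- \frac{\omega \left(\omega + 42 i\right)}{14}}}{7}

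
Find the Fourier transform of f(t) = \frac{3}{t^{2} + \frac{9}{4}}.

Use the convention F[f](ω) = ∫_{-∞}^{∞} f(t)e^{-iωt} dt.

F(ω) = 2 \pi e^{- \frac{3 \left|{\omega}\right|}{2}}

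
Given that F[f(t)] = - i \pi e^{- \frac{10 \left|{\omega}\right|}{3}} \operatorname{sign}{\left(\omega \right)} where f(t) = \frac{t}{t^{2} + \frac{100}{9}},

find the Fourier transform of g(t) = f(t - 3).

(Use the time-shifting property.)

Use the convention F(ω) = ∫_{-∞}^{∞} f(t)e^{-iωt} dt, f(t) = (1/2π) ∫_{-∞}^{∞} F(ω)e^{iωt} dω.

F[g](ω) = - i \pi e^{- 3 i \omega} e^{- \frac{10 \left|{\omega}\right|}{3}} \operatorname{sign}{\left(\omega \right)}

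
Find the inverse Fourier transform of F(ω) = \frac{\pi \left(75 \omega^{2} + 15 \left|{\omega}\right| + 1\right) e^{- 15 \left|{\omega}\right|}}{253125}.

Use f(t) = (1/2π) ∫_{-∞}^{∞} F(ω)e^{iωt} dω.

f(t) = \frac{8}{\left(t^{2} + 225\right)^{3}}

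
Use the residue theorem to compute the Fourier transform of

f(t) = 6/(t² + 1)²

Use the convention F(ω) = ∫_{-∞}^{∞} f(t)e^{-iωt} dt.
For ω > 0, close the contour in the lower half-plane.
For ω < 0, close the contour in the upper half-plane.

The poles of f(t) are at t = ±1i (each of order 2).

Let g(z) = f(z)e^{-iωz}; for large |z| the factor e^{-iωz} decays in the lower half-plane when ω > 0 and in the upper half-plane when ω < 0.

Case ω > 0 (lower half-plane, clockwise contour ⇒ F(ω) = -2πi·ΣRes):
  Res_{z = - i} g(z) = \frac{3 i \left(\omega + 1\right) e^{- \omega}}{2} (pole of order 2)
  F(ω) = -2πi·ΣRes = 3 \pi \left(\omega + 1\right) e^{- \omega}

Case ω < 0 (upper half-plane, counterclockwise contour ⇒ F(ω) = +2πi·ΣRes):
  Res_{z = i} g(z) = \frac{3 i \left(\omega - 1\right) e^{\omega}}{2} (pole of order 2)
  F(ω) = 2πi·ΣRes = 3 \pi \left(1 - \omega\right) e^{\omega}

Both cases combine into a single formula in |ω|:

F(ω) = 3 \pi \left(\left|{\omega}\right| + 1\right) e^{- \left|{\omega}\right|}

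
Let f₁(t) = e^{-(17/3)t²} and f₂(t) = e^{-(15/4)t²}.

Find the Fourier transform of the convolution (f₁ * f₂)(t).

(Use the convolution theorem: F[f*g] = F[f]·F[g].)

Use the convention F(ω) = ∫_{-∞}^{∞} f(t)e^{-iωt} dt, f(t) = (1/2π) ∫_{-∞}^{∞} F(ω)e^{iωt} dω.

F[f₁*f₂](ω) = \frac{2 \sqrt{85} \pi e^{- \frac{113 \omega^{2}}{1020}}}{85}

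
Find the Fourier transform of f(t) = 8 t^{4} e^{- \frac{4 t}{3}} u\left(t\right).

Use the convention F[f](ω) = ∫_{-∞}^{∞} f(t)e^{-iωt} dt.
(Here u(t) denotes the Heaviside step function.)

F(ω) = \frac{46656}{\left(3 i \omega + 4\right)^{5}}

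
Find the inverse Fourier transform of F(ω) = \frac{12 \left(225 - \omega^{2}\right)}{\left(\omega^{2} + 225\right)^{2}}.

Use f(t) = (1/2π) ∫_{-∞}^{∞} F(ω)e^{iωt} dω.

f(t) = 6 e^{- 15 \left|{t}\right|} \left|{t}\right|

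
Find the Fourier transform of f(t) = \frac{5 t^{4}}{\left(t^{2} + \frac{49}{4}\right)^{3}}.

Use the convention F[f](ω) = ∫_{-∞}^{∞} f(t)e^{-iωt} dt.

F(ω) = \frac{5 \pi \left(49 \omega^{2} - 70 \left|{\omega}\right| + 12\right) e^{- \frac{7 \left|{\omega}\right|}{2}}}{112}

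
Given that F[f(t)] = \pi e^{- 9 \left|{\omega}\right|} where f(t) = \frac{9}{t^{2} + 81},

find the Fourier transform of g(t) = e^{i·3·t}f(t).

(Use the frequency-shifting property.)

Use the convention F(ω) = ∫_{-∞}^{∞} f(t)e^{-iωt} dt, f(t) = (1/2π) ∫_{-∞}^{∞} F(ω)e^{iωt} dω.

F[g](ω) = \pi e^{- 9 \left|{\omega - 3}\right|}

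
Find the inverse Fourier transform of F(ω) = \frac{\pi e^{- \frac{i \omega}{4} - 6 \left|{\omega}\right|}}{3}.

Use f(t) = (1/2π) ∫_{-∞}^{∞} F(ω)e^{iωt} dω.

f(t) = \frac{2}{\left(t - \frac{1}{4}\right)^{2} + 36}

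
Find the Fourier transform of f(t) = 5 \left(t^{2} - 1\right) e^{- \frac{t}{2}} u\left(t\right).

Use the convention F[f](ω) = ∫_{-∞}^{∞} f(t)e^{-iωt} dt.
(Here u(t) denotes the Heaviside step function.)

F(ω) = \frac{10 \left(16 i \omega - \left(2 i \omega + 1\right)^{3} + 8\right)}{\left(2 i \omega + 1\right)^{4}}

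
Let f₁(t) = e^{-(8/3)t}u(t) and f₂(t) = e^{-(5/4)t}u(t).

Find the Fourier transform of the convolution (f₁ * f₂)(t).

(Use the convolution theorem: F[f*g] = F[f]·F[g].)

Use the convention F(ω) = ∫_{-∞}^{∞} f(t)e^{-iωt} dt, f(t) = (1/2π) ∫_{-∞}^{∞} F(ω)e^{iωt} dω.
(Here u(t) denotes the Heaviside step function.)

F[f₁*f₂](ω) = \frac{12}{- 12 \omega^{2} + 47 i \omega + 40}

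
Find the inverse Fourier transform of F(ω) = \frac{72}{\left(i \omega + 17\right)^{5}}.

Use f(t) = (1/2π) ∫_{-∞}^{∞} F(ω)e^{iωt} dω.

f(t) = 3 t^{4} e^{- 17 t} u\left(t\right)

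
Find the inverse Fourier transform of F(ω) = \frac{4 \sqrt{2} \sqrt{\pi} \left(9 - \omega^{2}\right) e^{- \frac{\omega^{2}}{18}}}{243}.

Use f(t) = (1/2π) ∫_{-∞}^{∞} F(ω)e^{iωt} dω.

f(t) = 4 t^{2} e^{- \frac{9 t^{2}}{2}}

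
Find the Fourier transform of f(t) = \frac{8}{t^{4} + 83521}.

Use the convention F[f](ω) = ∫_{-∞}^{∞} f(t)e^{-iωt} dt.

F(ω) = \frac{8 \pi e^{- \frac{17 \sqrt{2} \left|{\omega}\right|}{2}} \sin{\left(\frac{17 \sqrt{2} \left|{\omega}\right|}{2} + \frac{\pi}{4} \right)}}{4913}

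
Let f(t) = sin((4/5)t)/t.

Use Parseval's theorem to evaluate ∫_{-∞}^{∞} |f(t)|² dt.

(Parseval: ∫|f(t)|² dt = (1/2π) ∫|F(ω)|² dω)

∫|f(t)|² dt = \frac{4 \pi}{5}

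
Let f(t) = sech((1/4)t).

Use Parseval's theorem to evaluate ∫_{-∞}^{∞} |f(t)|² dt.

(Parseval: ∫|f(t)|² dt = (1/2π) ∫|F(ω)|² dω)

∫|f(t)|² dt = 8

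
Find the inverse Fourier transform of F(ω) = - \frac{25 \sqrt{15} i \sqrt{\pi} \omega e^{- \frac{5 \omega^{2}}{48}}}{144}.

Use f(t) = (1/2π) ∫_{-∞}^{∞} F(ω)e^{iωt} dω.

f(t) = 5 t e^{- \frac{12 t^{2}}{5}}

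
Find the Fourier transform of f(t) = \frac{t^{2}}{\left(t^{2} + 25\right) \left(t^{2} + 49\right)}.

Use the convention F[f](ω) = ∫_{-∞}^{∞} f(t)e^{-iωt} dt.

F(ω) = \frac{\pi \left(7 - 5 e^{2 \left|{\omega}\right|}\right) e^{- 7 \left|{\omega}\right|}}{24}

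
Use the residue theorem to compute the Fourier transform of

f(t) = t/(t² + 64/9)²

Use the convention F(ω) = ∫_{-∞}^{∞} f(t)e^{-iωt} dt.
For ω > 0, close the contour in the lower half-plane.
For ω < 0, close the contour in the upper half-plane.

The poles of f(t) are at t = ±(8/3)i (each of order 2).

Let g(z) = f(z)e^{-iωz}; for large |z| the factor e^{-iωz} decays in the lower half-plane when ω > 0 and in the upper half-plane when ω < 0.

Case ω > 0 (lower half-plane, clockwise contour ⇒ F(ω) = -2πi·ΣRes):
  Res_{z = - \frac{8 i}{3}} g(z) = \frac{3 \omega e^{- \frac{8 \omega}{3}}}{32} (pole of order 2)
  F(ω) = -2πi·ΣRes = - \frac{3 i \pi \omega e^{- \frac{8 \omega}{3}}}{16}

Case ω < 0 (upper half-plane, counterclockwise contour ⇒ F(ω) = +2πi·ΣRes):
  Res_{z = \frac{8 i}{3}} g(z) = - \frac{3 \omega e^{\frac{8 \omega}{3}}}{32} (pole of order 2)
  F(ω) = 2πi·ΣRes = - \frac{3 i \pi \omega e^{\frac{8 \omega}{3}}}{16}

Both cases combine into a single formula in |ω|:

F(ω) = - \frac{3 i \pi \omega e^{- \frac{8 \left|{\omega}\right|}{3}}}{16}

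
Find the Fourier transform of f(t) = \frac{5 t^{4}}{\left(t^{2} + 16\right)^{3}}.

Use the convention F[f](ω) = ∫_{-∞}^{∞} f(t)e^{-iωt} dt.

F(ω) = \frac{5 \pi \left(16 \omega^{2} - 20 \left|{\omega}\right| + 3\right) e^{- 4 \left|{\omega}\right|}}{32}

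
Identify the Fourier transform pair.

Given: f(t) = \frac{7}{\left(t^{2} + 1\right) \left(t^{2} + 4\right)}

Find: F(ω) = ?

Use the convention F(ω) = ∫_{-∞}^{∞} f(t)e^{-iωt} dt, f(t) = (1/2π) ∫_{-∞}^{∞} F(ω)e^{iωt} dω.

F(ω) = \frac{7 \pi \left(2 e^{\left|{\omega}\right|} - 1\right) e^{- 2 \left|{\omega}\right|}}{6}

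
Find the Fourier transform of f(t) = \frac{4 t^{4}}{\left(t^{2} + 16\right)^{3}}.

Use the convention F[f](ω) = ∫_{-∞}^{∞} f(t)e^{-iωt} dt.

F(ω) = \frac{\pi \left(16 \omega^{2} - 20 \left|{\omega}\right| + 3\right) e^{- 4 \left|{\omega}\right|}}{8}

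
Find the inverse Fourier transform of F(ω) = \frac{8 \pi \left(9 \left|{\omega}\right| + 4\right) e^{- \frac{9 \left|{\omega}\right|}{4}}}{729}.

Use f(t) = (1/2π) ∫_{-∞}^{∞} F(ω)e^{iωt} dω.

f(t) = \frac{1}{\left(t^{2} + \frac{81}{16}\right)^{2}}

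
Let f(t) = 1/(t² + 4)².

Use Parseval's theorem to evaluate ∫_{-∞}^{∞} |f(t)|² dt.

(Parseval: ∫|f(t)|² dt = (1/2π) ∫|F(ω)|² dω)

∫|f(t)|² dt = \frac{5 \pi}{2048}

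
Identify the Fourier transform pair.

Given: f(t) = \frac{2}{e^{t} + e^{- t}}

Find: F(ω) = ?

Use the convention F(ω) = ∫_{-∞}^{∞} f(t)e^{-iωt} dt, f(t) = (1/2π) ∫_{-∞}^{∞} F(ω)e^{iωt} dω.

F(ω) = \frac{\pi}{\cosh{\left(\frac{\pi \omega}{2} \right)}}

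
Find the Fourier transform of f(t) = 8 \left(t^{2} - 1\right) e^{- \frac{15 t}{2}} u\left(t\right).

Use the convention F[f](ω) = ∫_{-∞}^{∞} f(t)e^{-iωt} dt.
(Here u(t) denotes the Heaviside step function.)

F(ω) = \frac{16 \left(16 i \omega - \left(2 i \omega + 15\right)^{3} + 120\right)}{\left(2 i \omega + 15\right)^{4}}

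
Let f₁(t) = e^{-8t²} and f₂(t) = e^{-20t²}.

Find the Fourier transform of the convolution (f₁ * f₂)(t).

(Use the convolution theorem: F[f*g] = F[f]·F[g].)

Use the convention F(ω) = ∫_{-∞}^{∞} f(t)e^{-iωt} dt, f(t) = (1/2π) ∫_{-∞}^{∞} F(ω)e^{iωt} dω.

F[f₁*f₂](ω) = \frac{\sqrt{10} \pi e^{- \frac{7 \omega^{2}}{160}}}{40}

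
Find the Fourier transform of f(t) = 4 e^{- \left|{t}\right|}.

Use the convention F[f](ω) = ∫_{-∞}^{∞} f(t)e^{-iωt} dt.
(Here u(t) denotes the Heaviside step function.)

F(ω) = \frac{8}{\omega^{2} + 1}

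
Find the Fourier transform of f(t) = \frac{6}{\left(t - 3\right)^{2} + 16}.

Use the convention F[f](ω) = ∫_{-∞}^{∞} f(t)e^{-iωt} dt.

F(ω) = \frac{3 \pi e^{- 3 i \omega - 4 \left|{\omega}\right|}}{2}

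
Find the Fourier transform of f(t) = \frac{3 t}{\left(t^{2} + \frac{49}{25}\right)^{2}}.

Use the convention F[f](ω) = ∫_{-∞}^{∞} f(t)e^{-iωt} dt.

F(ω) = - \frac{15 i \pi \omega e^{- \frac{7 \left|{\omega}\right|}{5}}}{14}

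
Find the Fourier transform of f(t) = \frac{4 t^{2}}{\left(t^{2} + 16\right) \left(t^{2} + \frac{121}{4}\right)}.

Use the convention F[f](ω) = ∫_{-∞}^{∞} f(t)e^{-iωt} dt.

F(ω) = - \frac{64 \pi e^{- 4 \left|{\omega}\right|}}{57} + \frac{88 \pi e^{- \frac{11 \left|{\omega}\right|}{2}}}{57}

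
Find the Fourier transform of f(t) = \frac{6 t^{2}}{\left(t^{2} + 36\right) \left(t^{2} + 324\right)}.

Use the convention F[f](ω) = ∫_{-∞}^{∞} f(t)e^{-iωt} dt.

F(ω) = \frac{\pi \left(3 - e^{12 \left|{\omega}\right|}\right) e^{- 18 \left|{\omega}\right|}}{8}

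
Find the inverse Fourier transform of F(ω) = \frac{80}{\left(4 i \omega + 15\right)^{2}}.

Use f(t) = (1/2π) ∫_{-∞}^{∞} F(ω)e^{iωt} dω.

f(t) = 5 t e^{- \frac{15 t}{4}} u\left(t\right)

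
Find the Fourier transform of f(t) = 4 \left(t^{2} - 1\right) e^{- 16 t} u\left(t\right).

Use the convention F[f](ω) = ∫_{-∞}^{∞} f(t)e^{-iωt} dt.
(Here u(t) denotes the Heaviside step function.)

F(ω) = \frac{4 \left(2 i \omega - \left(i \omega + 16\right)^{3} + 32\right)}{\left(i \omega + 16\right)^{4}}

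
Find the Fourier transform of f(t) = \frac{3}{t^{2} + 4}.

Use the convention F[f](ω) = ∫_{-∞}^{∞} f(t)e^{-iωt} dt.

F(ω) = \frac{3 \pi e^{- 2 \left|{\omega}\right|}}{2}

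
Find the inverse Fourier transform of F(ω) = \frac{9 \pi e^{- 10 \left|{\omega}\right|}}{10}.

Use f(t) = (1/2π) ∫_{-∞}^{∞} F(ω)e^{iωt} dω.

f(t) = \frac{9}{t^{2} + 100}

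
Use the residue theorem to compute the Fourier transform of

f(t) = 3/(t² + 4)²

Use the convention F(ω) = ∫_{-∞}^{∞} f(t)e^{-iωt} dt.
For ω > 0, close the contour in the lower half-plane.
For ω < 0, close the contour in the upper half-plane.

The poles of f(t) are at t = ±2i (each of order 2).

Let g(z) = f(z)e^{-iωz}; for large |z| the factor e^{-iωz} decays in the lower half-plane when ω > 0 and in the upper half-plane when ω < 0.

Case ω > 0 (lower half-plane, clockwise contour ⇒ F(ω) = -2πi·ΣRes):
  Res_{z = - 2 i} g(z) = \frac{3 i \left(2 \omega + 1\right) e^{- 2 \omega}}{32} (pole of order 2)
  F(ω) = -2πi·ΣRes = \frac{3 \pi \left(2 \omega + 1\right) e^{- 2 \omega}}{16}

Case ω < 0 (upper half-plane, counterclockwise contour ⇒ F(ω) = +2πi·ΣRes):
  Res_{z = 2 i} g(z) = \frac{3 i \left(2 \omega - 1\right) e^{2 \omega}}{32} (pole of order 2)
  F(ω) = 2πi·ΣRes = \frac{3 \pi \left(1 - 2 \omega\right) e^{2 \omega}}{16}

Both cases combine into a single formula in |ω|:

F(ω) = \frac{3 \pi \left(2 \left|{\omega}\right| + 1\right) e^{- 2 \left|{\omega}\right|}}{16}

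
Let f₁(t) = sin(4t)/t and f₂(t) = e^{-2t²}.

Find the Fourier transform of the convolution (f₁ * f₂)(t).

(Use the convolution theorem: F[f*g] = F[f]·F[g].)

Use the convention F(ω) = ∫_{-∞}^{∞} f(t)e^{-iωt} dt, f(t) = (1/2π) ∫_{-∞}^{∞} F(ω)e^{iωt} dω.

F[f₁*f₂](ω) = \begin{cases} \frac{\sqrt{2} \pi^{\frac{3}{2}} e^{- \frac{\omega^{2}}{8}}}{2} & \text{for}\: \omega > -4 \wedge \omega < 4 \\0 & \text{otherwise} \end{cases}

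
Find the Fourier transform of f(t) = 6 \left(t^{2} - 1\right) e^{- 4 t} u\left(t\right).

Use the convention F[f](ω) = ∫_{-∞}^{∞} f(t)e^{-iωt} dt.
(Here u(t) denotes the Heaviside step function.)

F(ω) = \frac{6 \left(2 i \omega - \left(i \omega + 4\right)^{3} + 8\right)}{\left(i \omega + 4\right)^{4}}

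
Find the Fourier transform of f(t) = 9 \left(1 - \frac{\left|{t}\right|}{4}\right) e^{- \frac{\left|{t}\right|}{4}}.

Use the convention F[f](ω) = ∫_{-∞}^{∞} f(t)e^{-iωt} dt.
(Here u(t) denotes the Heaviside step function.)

F(ω) = \frac{2304 \omega^{2}}{\left(16 \omega^{2} + 1\right)^{2}}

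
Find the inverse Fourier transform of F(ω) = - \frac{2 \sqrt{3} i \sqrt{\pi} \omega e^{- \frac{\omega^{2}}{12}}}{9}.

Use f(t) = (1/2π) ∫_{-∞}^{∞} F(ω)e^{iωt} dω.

f(t) = 4 t e^{- 3 t^{2}}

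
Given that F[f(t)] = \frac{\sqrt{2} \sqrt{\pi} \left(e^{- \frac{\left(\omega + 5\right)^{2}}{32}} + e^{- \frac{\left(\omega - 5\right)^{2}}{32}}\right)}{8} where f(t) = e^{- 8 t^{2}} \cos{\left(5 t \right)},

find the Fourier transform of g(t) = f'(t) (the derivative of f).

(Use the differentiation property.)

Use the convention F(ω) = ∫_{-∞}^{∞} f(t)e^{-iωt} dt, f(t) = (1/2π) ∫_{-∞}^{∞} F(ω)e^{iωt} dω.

F[g](ω) = \frac{\sqrt{2} i \sqrt{\pi} \omega \left(e^{\frac{5 \omega}{8}} + 1\right) e^{- \frac{\omega^{2}}{32} - \frac{5 \omega}{16} - \frac{25}{32}}}{8}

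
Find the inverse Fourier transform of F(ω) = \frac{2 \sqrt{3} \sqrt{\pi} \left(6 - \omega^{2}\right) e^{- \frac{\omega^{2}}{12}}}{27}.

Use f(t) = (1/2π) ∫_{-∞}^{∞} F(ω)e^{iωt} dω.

f(t) = 8 t^{2} e^{- 3 t^{2}}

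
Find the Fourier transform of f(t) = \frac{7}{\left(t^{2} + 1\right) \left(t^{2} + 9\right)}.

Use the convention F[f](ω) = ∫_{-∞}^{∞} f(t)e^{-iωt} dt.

F(ω) = \frac{7 \pi \left(3 e^{2 \left|{\omega}\right|} - 1\right) e^{- 3 \left|{\omega}\right|}}{24}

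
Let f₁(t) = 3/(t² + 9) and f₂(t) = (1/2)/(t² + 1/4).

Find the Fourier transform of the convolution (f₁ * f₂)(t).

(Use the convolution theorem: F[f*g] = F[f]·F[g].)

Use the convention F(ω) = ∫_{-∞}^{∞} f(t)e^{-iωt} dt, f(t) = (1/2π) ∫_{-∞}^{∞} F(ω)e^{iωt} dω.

F[f₁*f₂](ω) = \pi^{2} e^{- \frac{7 \left|{\omega}\right|}{2}}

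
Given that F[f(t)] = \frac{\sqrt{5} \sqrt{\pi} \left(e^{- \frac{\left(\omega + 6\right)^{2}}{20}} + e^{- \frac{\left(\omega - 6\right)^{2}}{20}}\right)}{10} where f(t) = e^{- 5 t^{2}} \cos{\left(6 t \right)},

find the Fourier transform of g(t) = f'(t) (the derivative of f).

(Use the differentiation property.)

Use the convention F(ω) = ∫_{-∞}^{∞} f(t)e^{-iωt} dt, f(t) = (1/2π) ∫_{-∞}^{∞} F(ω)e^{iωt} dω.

F[g](ω) = \frac{\sqrt{5} i \sqrt{\pi} \omega \left(e^{\frac{6 \omega}{5}} + 1\right) e^{- \frac{\omega^{2}}{20} - \frac{3 \omega}{5} - \frac{9}{5}}}{10}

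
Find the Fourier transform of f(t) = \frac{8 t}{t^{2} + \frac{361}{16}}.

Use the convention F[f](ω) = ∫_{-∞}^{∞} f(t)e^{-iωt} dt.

F(ω) = - 8 i \pi e^{- \frac{19 \left|{\omega}\right|}{4}} \operatorname{sign}{\left(\omega \right)}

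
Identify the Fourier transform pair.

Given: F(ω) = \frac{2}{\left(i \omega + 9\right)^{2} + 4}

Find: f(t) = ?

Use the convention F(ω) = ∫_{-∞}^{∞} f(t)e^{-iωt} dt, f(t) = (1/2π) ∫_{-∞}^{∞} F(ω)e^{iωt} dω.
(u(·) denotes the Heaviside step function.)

f(t) = e^{- 9 t} \sin{\left(2 t \right)} u\left(t\right)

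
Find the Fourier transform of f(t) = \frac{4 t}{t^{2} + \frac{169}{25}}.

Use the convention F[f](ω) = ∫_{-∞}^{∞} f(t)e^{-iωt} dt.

F(ω) = - 4 i \pi e^{- \frac{13 \left|{\omega}\right|}{5}} \operatorname{sign}{\left(\omega \right)}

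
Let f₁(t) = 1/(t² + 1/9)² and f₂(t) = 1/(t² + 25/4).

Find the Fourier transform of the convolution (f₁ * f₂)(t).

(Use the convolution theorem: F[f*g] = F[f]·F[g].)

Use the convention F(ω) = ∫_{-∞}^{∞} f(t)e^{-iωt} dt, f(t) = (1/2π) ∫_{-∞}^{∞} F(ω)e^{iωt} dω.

F[f₁*f₂](ω) = \frac{9 \pi^{2} \left(\left|{\omega}\right| + 3\right) e^{- \frac{17 \left|{\omega}\right|}{6}}}{5}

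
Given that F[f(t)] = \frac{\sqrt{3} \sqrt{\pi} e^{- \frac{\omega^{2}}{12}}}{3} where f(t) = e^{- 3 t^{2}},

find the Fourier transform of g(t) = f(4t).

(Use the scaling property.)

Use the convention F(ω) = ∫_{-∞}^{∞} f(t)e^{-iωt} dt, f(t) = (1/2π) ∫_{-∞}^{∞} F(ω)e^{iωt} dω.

F[g](ω) = \frac{\sqrt{3} \sqrt{\pi} e^{- \frac{\omega^{2}}{192}}}{12}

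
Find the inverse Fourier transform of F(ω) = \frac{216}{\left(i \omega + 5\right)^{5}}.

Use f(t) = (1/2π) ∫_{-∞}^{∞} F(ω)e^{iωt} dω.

f(t) = 9 t^{4} e^{- 5 t} u\left(t\right)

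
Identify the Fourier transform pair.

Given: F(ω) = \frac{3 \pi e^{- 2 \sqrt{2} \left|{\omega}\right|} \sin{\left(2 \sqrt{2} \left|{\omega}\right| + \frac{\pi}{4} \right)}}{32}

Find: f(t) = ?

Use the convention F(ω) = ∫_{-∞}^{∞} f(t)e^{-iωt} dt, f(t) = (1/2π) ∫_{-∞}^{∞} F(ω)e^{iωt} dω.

f(t) = \frac{6}{t^{4} + 256}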